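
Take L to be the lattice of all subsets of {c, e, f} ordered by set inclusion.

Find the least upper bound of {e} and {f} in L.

{e,f}

Under ⊆, join is union: {e} ∪ {f} = {e,f}.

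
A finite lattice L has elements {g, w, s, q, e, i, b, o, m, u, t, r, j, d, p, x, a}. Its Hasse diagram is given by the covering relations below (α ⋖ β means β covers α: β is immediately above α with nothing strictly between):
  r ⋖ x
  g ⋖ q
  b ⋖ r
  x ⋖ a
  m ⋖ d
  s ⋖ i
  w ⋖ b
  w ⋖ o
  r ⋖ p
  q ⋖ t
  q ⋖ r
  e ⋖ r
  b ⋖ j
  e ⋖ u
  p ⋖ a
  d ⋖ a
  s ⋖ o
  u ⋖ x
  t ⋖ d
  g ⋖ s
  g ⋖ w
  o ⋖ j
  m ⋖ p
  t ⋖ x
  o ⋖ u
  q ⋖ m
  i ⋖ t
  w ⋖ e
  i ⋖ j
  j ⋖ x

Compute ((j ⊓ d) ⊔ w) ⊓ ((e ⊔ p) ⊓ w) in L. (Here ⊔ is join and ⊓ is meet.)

w

j ∧ d = i
i ∨ w = j
e ∨ p = p
p ∧ w = w
j ∧ w = w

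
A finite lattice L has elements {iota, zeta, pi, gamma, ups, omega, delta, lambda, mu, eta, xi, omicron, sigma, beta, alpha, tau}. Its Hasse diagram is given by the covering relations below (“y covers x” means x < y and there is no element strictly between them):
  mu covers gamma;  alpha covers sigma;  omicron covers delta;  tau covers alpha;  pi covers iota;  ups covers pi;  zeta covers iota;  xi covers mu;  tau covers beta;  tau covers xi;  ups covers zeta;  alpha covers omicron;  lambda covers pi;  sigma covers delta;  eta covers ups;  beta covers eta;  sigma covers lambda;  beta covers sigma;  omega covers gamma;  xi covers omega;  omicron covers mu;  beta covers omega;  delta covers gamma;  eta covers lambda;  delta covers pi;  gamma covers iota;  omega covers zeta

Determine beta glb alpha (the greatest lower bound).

Common lower bounds of {beta, alpha}: delta, gamma, iota, lambda, pi, sigma.
The greatest among these is sigma.

sigma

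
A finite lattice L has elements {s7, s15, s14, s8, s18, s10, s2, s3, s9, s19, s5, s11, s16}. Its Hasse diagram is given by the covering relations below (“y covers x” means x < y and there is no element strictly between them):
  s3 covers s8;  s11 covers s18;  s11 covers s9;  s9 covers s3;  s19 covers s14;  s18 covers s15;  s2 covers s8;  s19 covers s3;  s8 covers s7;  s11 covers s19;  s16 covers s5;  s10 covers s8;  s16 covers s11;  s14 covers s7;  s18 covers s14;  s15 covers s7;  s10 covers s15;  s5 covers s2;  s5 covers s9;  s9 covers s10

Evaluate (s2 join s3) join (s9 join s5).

s2 ∨ s3 = s5
s9 ∨ s5 = s5
s5 ∨ s5 = s5

s5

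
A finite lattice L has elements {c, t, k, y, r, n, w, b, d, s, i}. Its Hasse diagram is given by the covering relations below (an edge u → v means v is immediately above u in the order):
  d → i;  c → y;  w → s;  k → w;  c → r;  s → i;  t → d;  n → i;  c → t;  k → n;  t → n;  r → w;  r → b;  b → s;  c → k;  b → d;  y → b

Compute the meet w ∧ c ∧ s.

c

Common lower bounds of {w, c, s}: c.
The greatest among these is c.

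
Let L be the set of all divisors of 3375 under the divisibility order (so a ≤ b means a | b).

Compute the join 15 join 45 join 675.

675

In the divisibility order, the join is the least common multiple: lcm(15, 45, 675) = 675.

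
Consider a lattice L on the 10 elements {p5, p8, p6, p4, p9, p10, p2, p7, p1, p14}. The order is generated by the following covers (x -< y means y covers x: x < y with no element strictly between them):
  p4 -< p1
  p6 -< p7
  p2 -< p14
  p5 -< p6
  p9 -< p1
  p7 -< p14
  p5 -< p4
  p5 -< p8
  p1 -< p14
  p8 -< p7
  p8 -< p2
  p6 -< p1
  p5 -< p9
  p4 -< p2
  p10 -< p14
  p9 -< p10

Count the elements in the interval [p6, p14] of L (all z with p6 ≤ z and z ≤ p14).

4

The interval [p6, p14] = {p1, p14, p6, p7}, which has 4 elements.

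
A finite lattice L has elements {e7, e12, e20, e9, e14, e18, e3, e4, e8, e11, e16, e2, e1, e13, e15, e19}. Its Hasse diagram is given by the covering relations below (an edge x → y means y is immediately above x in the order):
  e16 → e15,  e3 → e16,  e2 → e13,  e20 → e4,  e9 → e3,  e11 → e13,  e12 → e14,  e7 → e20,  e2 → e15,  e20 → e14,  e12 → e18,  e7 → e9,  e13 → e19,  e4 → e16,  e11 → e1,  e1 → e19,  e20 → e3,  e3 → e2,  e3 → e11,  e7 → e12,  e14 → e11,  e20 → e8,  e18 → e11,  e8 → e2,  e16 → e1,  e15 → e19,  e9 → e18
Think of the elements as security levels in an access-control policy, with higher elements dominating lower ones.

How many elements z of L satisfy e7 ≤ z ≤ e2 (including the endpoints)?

The interval [e7, e2] = {e2, e20, e3, e7, e8, e9}, which has 6 elements.

6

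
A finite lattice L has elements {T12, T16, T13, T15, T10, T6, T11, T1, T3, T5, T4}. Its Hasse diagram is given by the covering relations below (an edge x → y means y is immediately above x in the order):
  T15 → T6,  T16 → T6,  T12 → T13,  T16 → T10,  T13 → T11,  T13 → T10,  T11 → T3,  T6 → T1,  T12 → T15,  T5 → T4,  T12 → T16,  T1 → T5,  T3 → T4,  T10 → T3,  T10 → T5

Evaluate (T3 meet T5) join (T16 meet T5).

T3 ∧ T5 = T10
T16 ∧ T5 = T16
T10 ∨ T16 = T10

T10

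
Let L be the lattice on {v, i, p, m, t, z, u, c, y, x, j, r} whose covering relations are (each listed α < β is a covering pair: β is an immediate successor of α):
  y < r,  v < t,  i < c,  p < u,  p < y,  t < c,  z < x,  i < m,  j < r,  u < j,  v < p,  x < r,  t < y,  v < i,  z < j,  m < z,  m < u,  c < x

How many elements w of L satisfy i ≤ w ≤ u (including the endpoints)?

The interval [i, u] = {i, m, u}, which has 3 elements.

3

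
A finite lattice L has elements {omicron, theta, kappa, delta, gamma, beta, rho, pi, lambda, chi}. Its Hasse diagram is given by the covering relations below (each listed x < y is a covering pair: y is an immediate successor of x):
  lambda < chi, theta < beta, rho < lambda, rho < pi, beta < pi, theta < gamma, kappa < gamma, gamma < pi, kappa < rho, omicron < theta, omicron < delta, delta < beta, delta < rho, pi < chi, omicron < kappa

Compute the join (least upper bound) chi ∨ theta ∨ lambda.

Common upper bounds of {chi, theta, lambda}: chi.
The least among these is chi.

chi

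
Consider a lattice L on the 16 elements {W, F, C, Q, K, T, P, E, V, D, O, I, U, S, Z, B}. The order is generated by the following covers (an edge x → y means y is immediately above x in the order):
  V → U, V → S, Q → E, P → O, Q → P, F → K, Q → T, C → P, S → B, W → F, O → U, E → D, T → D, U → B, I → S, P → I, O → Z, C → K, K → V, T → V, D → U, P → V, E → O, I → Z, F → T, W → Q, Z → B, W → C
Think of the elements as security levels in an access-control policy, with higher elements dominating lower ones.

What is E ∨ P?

Common upper bounds of {E, P}: B, O, U, Z.
The least among these is O.

O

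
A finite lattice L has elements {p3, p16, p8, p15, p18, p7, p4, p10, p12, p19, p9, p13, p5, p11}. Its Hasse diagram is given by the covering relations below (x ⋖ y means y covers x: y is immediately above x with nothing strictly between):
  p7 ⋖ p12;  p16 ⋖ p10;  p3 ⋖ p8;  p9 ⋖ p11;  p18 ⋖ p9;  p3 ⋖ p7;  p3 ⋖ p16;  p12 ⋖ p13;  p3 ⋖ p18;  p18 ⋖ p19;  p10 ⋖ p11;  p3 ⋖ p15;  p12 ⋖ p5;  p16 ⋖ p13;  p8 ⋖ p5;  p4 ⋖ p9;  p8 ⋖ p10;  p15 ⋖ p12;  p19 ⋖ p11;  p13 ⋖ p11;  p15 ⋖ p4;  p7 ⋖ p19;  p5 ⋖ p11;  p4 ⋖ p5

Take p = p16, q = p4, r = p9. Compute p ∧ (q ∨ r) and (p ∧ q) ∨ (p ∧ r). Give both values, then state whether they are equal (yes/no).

q ∨ r = p9, so p ∧ (q ∨ r) = p16 ∧ p9 = p3.
p ∧ q = p3 and p ∧ r = p3, so (p ∧ q) ∨ (p ∧ r) = p3 ∨ p3 = p3.
Equal: yes.

p3; p3; yes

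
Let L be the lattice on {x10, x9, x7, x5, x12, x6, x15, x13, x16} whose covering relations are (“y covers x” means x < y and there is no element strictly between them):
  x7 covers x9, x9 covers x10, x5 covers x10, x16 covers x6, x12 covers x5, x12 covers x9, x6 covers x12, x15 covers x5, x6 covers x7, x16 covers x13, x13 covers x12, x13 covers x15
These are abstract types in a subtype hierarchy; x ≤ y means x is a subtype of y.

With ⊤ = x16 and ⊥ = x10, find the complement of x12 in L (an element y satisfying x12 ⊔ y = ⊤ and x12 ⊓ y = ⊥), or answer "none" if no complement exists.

none

For every candidate y, either x12 ∨ y ≠ x16 or x12 ∧ y ≠ x10; no complement exists.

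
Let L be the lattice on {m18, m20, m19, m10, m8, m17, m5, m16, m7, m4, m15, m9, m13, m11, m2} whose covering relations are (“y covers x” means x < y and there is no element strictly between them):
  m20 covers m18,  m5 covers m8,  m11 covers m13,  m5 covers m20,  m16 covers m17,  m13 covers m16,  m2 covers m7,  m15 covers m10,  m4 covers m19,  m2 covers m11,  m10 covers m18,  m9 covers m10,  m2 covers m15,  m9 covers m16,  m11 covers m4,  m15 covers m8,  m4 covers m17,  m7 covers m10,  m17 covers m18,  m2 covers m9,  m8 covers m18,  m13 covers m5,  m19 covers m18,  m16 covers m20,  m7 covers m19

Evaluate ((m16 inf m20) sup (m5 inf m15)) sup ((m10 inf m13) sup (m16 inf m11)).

m16 ∧ m20 = m20
m5 ∧ m15 = m8
m20 ∨ m8 = m5
m10 ∧ m13 = m18
m16 ∧ m11 = m16
m18 ∨ m16 = m16
m5 ∨ m16 = m13

m13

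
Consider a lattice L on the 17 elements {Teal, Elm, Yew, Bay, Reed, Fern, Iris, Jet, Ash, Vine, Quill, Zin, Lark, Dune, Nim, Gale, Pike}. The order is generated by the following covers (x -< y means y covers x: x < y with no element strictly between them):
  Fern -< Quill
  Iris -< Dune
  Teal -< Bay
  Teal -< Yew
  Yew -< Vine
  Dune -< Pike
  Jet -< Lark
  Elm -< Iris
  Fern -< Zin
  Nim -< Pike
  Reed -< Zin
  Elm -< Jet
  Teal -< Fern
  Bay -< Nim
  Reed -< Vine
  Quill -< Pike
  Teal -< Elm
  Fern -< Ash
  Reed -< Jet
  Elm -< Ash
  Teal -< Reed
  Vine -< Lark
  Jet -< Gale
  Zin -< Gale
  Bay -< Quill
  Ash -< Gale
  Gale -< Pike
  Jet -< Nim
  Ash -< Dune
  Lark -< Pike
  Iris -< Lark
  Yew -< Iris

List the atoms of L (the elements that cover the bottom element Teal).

Bay, Elm, Fern, Reed, Yew

The atoms are exactly the elements that cover Teal: Bay, Elm, Fern, Reed, Yew.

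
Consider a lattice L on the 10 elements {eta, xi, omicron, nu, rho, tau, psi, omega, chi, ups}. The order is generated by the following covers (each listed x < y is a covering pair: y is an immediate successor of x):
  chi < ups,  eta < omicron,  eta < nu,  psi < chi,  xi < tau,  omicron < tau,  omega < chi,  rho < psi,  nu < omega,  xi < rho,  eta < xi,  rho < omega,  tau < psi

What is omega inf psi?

Common lower bounds of {omega, psi}: eta, rho, xi.
The greatest among these is rho.

rho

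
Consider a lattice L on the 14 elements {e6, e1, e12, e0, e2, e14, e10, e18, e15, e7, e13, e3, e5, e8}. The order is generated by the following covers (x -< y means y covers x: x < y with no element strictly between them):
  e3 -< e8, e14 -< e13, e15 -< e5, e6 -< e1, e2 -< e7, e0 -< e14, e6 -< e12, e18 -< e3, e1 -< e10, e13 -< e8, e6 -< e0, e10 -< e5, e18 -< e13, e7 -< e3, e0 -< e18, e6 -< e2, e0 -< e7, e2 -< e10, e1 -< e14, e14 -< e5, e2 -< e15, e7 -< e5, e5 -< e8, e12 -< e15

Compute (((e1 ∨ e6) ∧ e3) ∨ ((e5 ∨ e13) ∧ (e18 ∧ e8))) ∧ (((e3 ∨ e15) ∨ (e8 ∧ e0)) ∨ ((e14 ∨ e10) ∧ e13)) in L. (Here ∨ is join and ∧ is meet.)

e18

e1 ∨ e6 = e1
e1 ∧ e3 = e6
e5 ∨ e13 = e8
e18 ∧ e8 = e18
e8 ∧ e18 = e18
e6 ∨ e18 = e18
e3 ∨ e15 = e8
e8 ∧ e0 = e0
e8 ∨ e0 = e8
e14 ∨ e10 = e5
e5 ∧ e13 = e14
e8 ∨ e14 = e8
e18 ∧ e8 = e18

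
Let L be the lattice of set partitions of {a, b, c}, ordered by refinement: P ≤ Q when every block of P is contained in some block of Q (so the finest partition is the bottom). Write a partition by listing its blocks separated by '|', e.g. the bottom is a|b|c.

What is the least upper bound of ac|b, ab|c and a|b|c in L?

The join of ac|b, ab|c, a|b|c merges any blocks that overlap across the partitions, giving abc.

abc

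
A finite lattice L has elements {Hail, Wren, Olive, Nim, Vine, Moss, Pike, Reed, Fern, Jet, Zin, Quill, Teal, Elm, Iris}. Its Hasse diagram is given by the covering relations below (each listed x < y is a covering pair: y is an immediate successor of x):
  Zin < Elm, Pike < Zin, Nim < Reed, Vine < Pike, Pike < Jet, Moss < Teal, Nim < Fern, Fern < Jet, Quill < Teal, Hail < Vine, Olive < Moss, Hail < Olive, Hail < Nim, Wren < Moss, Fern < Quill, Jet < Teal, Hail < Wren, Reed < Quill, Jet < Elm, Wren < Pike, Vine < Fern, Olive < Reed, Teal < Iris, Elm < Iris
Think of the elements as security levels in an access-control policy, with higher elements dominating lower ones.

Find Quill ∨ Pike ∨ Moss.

Common upper bounds of {Quill, Pike, Moss}: Iris, Teal.
The least among these is Teal.

Teal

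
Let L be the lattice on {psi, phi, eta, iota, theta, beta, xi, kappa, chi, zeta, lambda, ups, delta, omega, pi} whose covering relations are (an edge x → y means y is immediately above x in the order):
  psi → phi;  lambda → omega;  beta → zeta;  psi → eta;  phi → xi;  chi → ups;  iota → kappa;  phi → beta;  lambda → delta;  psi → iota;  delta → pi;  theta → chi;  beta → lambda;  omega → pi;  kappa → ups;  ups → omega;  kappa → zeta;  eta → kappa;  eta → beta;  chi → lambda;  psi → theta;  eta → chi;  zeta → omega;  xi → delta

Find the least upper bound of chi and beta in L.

Common upper bounds of {chi, beta}: delta, lambda, omega, pi.
The least among these is lambda.

lambda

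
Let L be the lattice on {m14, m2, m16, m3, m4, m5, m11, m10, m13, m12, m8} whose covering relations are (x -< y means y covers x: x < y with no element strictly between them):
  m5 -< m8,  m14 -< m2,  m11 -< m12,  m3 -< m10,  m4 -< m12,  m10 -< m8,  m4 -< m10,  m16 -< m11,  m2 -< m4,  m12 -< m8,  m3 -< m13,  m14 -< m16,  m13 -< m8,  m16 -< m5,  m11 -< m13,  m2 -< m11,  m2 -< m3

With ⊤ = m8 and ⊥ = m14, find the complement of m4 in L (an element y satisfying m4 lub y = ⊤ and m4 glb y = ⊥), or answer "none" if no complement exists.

m5

Need y with m4 ∨ y = m8 and m4 ∧ y = m14.
Checking each element gives: m5.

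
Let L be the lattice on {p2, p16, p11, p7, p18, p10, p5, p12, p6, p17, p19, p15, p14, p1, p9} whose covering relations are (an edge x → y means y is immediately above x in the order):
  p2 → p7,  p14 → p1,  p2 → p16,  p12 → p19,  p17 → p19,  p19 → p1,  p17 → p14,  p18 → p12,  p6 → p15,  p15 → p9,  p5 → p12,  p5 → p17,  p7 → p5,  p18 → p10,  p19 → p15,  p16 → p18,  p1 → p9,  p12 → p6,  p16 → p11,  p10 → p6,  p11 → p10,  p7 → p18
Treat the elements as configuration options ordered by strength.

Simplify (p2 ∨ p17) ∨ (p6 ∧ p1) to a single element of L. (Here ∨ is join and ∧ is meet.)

p2 ∨ p17 = p17
p6 ∧ p1 = p12
p17 ∨ p12 = p19

p19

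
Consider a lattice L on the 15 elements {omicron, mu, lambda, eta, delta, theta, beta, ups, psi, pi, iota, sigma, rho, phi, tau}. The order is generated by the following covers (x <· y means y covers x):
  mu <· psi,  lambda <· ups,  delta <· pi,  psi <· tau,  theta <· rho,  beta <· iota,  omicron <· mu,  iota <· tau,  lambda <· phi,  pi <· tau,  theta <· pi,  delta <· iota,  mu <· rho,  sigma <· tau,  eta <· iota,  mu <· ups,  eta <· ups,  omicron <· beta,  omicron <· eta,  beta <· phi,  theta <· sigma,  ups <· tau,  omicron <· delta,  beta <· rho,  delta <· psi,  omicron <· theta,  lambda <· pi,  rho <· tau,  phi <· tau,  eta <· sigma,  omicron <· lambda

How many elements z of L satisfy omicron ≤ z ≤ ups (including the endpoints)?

The interval [omicron, ups] = {eta, lambda, mu, omicron, ups}, which has 5 elements.

5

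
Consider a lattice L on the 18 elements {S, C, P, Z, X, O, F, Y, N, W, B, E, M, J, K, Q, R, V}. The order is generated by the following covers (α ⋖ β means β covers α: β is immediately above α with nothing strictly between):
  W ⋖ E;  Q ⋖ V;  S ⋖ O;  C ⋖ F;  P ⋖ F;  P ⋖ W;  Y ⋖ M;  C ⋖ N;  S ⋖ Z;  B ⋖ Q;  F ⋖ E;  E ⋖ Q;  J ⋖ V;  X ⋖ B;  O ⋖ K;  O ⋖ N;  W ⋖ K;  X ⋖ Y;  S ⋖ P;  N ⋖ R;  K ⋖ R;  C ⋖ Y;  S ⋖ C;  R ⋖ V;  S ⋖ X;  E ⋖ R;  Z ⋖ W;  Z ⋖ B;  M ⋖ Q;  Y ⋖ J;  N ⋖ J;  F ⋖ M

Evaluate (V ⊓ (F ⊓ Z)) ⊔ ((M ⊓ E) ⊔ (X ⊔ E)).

F ∧ Z = S
V ∧ S = S
M ∧ E = F
X ∨ E = Q
F ∨ Q = Q
S ∨ Q = Q

Q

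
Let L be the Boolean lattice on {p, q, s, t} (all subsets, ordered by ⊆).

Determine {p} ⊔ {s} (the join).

Under ⊆, join is union: {p} ∪ {s} = {p,s}.

{p,s}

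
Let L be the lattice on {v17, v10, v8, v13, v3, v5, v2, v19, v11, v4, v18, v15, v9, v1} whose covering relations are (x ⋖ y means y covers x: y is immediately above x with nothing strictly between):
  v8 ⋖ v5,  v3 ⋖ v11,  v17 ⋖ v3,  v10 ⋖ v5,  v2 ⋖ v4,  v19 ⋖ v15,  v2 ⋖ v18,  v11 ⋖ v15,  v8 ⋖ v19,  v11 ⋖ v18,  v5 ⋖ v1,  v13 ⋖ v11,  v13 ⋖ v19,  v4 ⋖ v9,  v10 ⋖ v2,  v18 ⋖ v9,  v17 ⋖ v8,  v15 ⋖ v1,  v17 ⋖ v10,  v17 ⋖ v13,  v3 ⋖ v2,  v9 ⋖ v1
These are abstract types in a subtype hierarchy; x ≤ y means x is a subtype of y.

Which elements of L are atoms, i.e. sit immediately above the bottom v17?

v10, v13, v3, v8

The atoms are exactly the elements that cover v17: v10, v13, v3, v8.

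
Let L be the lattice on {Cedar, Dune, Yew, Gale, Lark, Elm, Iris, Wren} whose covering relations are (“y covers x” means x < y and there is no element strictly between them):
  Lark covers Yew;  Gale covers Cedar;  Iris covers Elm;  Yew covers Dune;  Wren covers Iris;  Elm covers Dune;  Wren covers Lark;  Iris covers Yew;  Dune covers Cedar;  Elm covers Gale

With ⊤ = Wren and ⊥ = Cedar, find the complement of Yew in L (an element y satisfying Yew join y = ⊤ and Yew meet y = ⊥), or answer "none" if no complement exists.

For every candidate y, either Yew ∨ y ≠ Wren or Yew ∧ y ≠ Cedar; no complement exists.

none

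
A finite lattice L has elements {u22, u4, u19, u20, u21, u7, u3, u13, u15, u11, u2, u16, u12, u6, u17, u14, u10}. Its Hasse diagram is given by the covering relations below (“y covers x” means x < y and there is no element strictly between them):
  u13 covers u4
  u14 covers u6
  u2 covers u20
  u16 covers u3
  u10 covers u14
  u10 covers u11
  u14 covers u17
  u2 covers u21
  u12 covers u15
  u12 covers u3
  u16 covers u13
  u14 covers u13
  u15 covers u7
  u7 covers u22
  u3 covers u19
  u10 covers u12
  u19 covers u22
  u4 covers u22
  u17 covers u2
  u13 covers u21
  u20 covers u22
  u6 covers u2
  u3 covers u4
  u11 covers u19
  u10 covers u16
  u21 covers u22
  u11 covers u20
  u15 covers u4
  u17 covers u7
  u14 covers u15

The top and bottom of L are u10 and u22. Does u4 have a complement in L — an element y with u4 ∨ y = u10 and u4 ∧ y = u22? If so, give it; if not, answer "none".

Need y with u4 ∨ y = u10 and u4 ∧ y = u22.
Checking each element gives: u11.

u11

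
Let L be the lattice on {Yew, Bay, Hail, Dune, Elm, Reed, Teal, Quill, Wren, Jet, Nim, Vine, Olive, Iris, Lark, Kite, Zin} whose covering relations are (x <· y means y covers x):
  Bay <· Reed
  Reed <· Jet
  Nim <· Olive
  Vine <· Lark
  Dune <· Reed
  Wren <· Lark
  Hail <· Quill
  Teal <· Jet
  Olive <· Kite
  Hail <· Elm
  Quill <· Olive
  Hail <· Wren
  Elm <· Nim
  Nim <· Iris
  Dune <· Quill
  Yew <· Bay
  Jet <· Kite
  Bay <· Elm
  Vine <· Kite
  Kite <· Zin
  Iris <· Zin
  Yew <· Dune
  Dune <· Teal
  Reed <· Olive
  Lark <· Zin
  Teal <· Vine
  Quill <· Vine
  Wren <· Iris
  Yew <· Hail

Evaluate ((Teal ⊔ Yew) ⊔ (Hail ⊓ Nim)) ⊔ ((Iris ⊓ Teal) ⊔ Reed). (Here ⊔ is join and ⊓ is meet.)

Teal ∨ Yew = Teal
Hail ∧ Nim = Hail
Teal ∨ Hail = Vine
Iris ∧ Teal = Yew
Yew ∨ Reed = Reed
Vine ∨ Reed = Kite

Kite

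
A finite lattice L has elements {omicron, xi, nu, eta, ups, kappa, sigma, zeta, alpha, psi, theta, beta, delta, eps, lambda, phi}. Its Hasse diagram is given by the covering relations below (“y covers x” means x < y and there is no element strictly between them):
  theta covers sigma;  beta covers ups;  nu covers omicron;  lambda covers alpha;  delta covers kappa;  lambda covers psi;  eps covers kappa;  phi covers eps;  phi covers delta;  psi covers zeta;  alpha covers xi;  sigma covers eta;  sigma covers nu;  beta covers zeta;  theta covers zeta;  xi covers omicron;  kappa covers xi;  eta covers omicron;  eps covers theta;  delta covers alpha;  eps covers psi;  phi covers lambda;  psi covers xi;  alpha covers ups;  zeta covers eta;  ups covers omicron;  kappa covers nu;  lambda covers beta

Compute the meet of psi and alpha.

xi

Common lower bounds of {psi, alpha}: omicron, xi.
The greatest among these is xi.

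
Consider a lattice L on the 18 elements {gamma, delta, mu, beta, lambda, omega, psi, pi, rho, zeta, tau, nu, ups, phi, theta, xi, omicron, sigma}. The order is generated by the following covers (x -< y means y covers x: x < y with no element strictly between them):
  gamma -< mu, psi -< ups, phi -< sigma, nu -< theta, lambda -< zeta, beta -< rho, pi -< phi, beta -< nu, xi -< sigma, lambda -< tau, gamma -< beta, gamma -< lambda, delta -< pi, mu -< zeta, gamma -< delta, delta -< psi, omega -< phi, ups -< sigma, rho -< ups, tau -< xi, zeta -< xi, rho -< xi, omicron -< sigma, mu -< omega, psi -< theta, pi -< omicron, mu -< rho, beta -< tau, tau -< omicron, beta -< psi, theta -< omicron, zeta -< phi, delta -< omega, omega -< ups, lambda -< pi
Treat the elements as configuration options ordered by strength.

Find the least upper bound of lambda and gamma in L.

Common upper bounds of {lambda, gamma}: lambda, omicron, phi, pi, sigma, tau, xi, zeta.
The least among these is lambda.

lambda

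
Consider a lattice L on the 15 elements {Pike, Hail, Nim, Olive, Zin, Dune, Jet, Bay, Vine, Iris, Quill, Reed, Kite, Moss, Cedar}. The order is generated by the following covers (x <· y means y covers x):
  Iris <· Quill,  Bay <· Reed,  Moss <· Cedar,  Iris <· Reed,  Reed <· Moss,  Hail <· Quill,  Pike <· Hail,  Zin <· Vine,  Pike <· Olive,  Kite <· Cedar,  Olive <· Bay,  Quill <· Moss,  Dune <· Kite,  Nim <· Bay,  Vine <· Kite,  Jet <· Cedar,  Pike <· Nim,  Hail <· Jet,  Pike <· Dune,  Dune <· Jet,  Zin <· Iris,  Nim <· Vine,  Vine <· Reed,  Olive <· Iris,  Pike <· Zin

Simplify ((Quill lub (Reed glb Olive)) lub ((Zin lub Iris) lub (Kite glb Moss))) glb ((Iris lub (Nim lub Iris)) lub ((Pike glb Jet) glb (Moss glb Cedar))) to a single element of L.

Reed ∧ Olive = Olive
Quill ∨ Olive = Quill
Zin ∨ Iris = Iris
Kite ∧ Moss = Vine
Iris ∨ Vine = Reed
Quill ∨ Reed = Moss
Nim ∨ Iris = Reed
Iris ∨ Reed = Reed
Pike ∧ Jet = Pike
Moss ∧ Cedar = Moss
Pike ∧ Moss = Pike
Reed ∨ Pike = Reed
Moss ∧ Reed = Reed

Reed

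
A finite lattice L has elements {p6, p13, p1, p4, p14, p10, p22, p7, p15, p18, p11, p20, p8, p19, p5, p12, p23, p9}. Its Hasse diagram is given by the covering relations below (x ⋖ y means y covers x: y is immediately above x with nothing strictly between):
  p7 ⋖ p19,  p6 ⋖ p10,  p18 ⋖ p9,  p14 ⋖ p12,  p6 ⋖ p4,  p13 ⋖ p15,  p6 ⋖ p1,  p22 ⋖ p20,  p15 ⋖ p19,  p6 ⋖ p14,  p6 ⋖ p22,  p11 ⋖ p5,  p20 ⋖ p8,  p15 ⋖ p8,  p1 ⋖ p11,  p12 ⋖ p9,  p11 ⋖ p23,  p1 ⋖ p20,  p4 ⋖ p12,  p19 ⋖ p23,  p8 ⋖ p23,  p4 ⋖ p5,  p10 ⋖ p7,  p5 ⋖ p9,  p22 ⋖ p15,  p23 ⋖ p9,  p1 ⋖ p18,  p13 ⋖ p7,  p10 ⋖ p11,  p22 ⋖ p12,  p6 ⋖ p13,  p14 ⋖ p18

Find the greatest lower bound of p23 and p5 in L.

Common lower bounds of {p23, p5}: p1, p10, p11, p6.
The greatest among these is p11.

p11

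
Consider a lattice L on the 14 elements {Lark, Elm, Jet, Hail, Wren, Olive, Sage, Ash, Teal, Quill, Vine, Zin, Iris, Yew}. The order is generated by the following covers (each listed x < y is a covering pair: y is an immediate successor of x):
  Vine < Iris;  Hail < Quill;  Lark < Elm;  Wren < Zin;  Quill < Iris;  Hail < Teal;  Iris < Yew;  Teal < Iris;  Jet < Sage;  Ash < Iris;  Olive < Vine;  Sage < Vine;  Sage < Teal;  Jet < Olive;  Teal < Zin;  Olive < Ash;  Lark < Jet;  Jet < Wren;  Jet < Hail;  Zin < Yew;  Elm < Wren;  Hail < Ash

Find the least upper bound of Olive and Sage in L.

Vine

Common upper bounds of {Olive, Sage}: Iris, Vine, Yew.
The least among these is Vine.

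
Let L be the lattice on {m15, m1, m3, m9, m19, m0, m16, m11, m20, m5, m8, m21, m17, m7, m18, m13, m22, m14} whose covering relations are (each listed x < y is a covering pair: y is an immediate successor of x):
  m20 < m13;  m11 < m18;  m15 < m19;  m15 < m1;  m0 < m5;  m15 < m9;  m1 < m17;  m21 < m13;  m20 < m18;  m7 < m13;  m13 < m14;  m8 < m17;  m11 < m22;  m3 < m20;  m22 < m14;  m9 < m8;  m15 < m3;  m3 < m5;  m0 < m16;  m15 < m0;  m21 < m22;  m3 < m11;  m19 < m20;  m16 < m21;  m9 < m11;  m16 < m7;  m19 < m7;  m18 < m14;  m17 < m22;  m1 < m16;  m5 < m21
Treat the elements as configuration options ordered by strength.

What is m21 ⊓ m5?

Common lower bounds of {m21, m5}: m0, m15, m3, m5.
The greatest among these is m5.

m5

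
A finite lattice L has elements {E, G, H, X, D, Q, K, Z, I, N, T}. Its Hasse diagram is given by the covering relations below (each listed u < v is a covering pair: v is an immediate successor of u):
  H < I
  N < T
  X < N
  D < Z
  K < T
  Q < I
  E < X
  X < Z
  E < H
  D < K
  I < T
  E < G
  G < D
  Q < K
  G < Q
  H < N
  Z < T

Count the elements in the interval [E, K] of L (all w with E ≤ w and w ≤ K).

The interval [E, K] = {D, E, G, K, Q}, which has 5 elements.

5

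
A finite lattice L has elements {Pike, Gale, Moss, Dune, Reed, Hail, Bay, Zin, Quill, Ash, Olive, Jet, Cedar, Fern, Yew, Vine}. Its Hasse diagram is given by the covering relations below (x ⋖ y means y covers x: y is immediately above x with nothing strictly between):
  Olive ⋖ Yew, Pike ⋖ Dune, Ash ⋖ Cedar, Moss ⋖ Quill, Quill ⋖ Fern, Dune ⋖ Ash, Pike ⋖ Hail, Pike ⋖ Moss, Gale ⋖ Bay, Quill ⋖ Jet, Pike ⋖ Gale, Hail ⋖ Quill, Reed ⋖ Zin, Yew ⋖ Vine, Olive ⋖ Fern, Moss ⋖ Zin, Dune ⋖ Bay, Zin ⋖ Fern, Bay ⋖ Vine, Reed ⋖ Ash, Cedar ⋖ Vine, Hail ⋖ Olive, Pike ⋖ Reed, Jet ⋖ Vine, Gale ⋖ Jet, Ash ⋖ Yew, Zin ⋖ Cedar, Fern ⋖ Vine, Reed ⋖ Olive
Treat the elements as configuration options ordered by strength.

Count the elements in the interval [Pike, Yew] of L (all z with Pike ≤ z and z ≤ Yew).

The interval [Pike, Yew] = {Ash, Dune, Hail, Olive, Pike, Reed, Yew}, which has 7 elements.

7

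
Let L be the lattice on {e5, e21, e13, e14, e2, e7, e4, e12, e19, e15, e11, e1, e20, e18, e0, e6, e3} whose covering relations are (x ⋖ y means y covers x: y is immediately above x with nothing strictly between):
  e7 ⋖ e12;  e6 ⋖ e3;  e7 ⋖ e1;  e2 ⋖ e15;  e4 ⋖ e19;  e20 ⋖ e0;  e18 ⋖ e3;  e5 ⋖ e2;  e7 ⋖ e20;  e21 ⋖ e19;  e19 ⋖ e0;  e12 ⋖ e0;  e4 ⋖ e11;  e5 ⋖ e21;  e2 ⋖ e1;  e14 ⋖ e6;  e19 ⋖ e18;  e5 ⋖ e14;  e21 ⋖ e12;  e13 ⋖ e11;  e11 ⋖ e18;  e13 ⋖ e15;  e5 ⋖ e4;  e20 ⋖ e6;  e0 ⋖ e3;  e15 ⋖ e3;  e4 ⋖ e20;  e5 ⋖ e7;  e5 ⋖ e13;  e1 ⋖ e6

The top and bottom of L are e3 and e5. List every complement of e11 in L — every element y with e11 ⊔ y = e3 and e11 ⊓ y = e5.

Need y with e11 ∨ y = e3 and e11 ∧ y = e5.
Checking each element gives: e1, e12, e14, e2, e7.

e1, e12, e14, e2, e7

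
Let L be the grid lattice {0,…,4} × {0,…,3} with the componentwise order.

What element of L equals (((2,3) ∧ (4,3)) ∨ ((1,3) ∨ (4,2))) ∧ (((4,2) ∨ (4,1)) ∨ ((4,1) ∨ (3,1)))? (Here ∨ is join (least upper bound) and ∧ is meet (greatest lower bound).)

(4,2)

(2,3) ∧ (4,3) = (2,3)
(1,3) ∨ (4,2) = (4,3)
(2,3) ∨ (4,3) = (4,3)
(4,2) ∨ (4,1) = (4,2)
(4,1) ∨ (3,1) = (4,1)
(4,2) ∨ (4,1) = (4,2)
(4,3) ∧ (4,2) = (4,2)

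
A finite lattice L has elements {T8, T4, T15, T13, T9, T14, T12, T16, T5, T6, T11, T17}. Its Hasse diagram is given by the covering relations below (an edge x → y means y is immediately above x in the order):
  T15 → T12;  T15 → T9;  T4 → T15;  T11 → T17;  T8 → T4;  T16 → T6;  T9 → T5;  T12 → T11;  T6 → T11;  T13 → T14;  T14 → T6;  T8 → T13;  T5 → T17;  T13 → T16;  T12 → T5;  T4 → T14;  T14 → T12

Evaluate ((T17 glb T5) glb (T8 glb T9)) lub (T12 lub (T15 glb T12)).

T12

T17 ∧ T5 = T5
T8 ∧ T9 = T8
T5 ∧ T8 = T8
T15 ∧ T12 = T15
T12 ∨ T15 = T12
T8 ∨ T12 = T12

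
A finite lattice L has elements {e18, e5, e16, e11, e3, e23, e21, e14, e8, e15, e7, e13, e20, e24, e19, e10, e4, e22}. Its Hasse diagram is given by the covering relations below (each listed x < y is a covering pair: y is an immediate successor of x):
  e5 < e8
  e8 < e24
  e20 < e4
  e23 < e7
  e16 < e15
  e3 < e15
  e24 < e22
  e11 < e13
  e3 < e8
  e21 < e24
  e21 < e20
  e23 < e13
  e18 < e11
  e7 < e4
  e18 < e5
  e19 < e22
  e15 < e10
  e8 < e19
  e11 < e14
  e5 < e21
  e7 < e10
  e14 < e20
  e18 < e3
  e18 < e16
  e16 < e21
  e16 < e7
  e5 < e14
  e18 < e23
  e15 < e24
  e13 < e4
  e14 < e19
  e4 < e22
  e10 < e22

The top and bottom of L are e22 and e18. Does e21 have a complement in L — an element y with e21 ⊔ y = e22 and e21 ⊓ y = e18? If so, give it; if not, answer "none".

none

For every candidate y, either e21 ∨ y ≠ e22 or e21 ∧ y ≠ e18; no complement exists.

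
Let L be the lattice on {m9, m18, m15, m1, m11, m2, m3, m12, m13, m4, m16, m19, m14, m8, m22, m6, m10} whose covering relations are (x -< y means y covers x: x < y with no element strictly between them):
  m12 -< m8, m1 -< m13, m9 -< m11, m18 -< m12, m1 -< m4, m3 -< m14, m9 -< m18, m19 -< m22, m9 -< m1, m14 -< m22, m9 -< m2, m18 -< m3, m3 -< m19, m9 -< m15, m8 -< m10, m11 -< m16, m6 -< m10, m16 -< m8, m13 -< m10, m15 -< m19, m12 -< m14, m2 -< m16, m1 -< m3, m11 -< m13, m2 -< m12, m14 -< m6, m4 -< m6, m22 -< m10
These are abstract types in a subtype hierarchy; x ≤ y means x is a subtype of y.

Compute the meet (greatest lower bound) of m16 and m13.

Common lower bounds of {m16, m13}: m11, m9.
The greatest among these is m11.

m11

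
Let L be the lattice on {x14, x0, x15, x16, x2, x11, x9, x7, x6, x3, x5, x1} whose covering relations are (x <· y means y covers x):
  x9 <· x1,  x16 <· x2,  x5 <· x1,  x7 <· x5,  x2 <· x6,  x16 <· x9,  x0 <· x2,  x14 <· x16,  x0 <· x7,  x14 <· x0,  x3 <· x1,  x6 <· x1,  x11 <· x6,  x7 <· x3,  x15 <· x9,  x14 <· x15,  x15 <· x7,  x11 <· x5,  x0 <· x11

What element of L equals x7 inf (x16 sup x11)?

x0

x16 ∨ x11 = x6
x7 ∧ x6 = x0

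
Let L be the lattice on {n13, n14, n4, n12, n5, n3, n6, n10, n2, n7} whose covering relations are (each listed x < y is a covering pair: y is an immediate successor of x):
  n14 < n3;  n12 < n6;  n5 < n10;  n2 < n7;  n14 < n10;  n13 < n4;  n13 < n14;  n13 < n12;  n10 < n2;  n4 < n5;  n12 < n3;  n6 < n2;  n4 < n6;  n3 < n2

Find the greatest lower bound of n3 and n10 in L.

n14

Common lower bounds of {n3, n10}: n13, n14.
The greatest among these is n14.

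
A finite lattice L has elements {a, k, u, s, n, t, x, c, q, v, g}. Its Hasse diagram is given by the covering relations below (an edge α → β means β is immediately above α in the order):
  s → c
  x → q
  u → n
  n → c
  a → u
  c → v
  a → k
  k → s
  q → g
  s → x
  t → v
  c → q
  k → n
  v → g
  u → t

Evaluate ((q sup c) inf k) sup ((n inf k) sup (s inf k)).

k

q ∨ c = q
q ∧ k = k
n ∧ k = k
s ∧ k = k
k ∨ k = k
k ∨ k = k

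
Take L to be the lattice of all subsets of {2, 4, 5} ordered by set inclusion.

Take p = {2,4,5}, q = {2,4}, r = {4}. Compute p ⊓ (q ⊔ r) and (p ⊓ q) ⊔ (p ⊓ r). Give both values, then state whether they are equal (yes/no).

{2,4}; {2,4}; yes

q ⊔ r = {2,4}, so p ⊓ (q ⊔ r) = {2,4,5} ⊓ {2,4} = {2,4}.
p ⊓ q = {2,4} and p ⊓ r = {4}, so (p ⊓ q) ⊔ (p ⊓ r) = {2,4} ⊔ {4} = {2,4}.
Equal: yes.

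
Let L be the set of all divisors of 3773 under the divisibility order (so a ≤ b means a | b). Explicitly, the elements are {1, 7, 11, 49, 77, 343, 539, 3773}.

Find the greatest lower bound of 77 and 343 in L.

Common lower bounds of {77, 343}: 1, 7.
The greatest among these is 7.

7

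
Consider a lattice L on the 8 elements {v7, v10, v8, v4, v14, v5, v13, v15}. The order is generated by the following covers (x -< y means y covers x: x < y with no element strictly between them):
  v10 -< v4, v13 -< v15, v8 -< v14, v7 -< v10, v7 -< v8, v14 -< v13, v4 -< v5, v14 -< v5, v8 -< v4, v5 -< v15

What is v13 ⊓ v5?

Common lower bounds of {v13, v5}: v14, v7, v8.
The greatest among these is v14.

v14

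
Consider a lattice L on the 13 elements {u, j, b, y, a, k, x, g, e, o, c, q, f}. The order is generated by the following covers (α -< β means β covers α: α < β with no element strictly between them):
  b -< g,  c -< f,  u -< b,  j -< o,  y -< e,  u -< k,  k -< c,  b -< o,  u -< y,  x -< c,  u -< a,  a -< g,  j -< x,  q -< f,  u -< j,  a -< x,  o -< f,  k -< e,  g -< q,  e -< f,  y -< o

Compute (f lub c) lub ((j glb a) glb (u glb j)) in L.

f

f ∨ c = f
j ∧ a = u
u ∧ j = u
u ∧ u = u
f ∨ u = f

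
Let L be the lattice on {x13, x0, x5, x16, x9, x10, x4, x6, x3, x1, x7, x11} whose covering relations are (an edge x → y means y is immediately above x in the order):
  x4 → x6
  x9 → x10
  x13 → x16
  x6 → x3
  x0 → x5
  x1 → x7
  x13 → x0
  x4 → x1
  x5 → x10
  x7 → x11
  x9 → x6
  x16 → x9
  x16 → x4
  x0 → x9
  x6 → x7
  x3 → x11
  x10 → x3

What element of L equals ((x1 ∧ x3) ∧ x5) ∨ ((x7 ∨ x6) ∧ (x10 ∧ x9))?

x1 ∧ x3 = x4
x4 ∧ x5 = x13
x7 ∨ x6 = x7
x10 ∧ x9 = x9
x7 ∧ x9 = x9
x13 ∨ x9 = x9

x9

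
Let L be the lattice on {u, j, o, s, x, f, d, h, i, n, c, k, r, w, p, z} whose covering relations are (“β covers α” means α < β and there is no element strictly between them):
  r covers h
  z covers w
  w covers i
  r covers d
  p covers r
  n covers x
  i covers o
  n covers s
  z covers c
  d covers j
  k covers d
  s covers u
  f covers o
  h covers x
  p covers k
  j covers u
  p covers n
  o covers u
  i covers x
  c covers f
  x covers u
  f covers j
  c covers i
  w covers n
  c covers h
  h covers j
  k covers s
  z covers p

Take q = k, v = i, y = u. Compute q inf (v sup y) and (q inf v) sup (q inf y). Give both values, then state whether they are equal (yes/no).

u; u; yes

v sup y = i, so q inf (v sup y) = k inf i = u.
q inf v = u and q inf y = u, so (q inf v) sup (q inf y) = u sup u = u.
Equal: yes.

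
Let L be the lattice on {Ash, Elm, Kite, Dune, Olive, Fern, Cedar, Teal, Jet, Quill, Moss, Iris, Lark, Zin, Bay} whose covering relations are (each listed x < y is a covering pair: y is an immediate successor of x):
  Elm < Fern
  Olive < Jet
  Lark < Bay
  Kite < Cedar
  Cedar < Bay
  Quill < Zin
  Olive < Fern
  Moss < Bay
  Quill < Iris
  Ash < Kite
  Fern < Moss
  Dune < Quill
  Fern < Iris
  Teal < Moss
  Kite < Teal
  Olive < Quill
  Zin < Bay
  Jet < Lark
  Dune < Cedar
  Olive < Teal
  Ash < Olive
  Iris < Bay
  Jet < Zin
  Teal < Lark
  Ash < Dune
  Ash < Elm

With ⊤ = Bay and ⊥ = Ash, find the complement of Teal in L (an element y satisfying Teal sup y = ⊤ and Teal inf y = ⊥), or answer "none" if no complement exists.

Need y with Teal ∨ y = Bay and Teal ∧ y = Ash.
Checking each element gives: Dune.

Dune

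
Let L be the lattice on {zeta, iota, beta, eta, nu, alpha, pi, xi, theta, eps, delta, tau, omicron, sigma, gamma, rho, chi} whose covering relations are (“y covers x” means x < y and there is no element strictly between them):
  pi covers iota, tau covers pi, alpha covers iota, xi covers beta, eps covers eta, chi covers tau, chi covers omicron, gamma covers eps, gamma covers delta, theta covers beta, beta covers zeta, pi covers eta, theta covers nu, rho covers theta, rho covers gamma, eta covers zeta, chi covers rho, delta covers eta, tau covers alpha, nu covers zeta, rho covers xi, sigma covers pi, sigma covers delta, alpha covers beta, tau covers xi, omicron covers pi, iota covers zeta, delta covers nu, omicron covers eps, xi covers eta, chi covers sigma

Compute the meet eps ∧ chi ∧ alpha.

Common lower bounds of {eps, chi, alpha}: zeta.
The greatest among these is zeta.

zeta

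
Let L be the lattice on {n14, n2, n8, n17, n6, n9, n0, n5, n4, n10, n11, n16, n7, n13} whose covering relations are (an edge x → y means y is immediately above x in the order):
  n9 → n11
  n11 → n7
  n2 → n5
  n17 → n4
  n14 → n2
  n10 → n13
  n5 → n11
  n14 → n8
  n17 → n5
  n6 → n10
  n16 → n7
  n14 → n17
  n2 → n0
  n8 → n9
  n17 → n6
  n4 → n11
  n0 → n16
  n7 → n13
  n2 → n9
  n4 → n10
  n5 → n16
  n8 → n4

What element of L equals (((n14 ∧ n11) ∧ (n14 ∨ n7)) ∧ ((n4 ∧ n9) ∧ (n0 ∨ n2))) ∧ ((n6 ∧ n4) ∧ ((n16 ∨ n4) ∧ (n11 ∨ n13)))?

n14

n14 ∧ n11 = n14
n14 ∨ n7 = n7
n14 ∧ n7 = n14
n4 ∧ n9 = n8
n0 ∨ n2 = n0
n8 ∧ n0 = n14
n14 ∧ n14 = n14
n6 ∧ n4 = n17
n16 ∨ n4 = n7
n11 ∨ n13 = n13
n7 ∧ n13 = n7
n17 ∧ n7 = n17
n14 ∧ n17 = n14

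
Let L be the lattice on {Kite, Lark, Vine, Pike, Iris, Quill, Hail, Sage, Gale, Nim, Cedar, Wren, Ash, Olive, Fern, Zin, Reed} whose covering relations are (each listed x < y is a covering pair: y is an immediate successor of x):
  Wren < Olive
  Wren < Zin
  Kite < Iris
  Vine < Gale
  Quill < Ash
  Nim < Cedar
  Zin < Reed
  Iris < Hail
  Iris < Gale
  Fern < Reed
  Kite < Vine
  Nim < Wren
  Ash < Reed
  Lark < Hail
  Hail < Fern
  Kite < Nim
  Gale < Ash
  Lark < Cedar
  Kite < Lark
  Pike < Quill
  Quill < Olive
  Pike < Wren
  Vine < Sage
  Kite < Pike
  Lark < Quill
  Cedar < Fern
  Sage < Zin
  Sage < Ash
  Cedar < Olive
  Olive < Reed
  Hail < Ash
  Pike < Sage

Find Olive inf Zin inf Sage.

Common lower bounds of {Olive, Zin, Sage}: Kite, Pike.
The greatest among these is Pike.

Pike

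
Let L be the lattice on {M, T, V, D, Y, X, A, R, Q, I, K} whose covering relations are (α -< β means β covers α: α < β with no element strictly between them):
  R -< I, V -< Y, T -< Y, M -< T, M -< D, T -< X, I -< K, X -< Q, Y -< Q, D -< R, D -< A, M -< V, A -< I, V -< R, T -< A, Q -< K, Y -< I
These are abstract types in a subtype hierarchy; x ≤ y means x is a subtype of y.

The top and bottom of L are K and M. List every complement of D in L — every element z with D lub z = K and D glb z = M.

Q, X

Need z with D ∨ z = K and D ∧ z = M.
Checking each element gives: Q, X.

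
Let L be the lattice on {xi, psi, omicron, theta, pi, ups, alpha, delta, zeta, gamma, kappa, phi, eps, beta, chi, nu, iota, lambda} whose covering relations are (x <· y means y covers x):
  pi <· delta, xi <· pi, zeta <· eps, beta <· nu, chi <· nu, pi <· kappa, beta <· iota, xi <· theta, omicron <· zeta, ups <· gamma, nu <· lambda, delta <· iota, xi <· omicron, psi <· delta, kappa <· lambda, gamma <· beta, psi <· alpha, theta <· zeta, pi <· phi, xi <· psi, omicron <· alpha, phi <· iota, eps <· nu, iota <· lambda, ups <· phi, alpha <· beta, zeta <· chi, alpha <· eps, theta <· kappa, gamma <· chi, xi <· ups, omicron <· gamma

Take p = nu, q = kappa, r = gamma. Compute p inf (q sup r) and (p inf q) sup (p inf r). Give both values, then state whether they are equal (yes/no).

nu; chi; no

q sup r = lambda, so p inf (q sup r) = nu inf lambda = nu.
p inf q = theta and p inf r = gamma, so (p inf q) sup (p inf r) = theta sup gamma = chi.
Equal: no.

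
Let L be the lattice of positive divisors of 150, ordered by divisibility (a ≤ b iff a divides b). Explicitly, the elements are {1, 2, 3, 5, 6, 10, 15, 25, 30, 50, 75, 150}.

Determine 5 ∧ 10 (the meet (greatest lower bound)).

In the divisibility order, the meet is the greatest common divisor: gcd(5, 10) = 5.

5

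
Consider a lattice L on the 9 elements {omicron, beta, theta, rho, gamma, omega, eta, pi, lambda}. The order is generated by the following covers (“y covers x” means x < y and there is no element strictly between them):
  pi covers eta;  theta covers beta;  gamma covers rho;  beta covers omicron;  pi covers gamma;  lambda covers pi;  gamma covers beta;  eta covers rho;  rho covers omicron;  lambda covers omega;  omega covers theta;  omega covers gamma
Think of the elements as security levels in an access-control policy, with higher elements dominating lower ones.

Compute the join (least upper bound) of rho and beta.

Common upper bounds of {rho, beta}: gamma, lambda, omega, pi.
The least among these is gamma.

gamma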